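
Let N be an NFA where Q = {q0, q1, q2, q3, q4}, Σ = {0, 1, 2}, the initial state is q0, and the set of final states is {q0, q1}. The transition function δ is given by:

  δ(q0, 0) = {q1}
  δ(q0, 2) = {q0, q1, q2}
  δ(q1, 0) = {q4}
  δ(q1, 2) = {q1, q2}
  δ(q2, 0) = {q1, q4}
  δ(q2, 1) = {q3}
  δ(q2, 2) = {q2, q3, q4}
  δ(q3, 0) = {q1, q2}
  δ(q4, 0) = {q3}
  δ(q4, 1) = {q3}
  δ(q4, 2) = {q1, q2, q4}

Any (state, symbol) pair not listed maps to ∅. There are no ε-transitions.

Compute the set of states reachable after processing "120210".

∅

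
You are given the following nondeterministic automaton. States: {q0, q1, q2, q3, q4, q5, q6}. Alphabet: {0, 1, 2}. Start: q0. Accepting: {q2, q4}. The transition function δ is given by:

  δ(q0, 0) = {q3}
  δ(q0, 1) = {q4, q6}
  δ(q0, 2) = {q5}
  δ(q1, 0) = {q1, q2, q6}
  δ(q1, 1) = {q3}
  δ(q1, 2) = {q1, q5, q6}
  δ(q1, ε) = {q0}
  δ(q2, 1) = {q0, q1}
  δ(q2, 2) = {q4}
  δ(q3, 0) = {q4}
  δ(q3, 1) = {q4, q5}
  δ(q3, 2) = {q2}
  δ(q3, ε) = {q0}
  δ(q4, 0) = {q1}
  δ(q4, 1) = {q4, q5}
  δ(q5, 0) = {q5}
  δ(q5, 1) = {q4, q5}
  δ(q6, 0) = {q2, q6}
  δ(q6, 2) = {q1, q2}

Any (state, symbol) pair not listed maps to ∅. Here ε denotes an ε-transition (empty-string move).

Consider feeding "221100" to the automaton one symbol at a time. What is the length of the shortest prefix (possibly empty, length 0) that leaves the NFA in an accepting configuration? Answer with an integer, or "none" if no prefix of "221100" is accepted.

none

Start in {q0}.
Read '2': q0→{q5}; now {q5}.
Read '2': q5→∅; now ∅.
The set is empty and remains empty for the remaining 4 symbols.
No reachable set along the way intersects F.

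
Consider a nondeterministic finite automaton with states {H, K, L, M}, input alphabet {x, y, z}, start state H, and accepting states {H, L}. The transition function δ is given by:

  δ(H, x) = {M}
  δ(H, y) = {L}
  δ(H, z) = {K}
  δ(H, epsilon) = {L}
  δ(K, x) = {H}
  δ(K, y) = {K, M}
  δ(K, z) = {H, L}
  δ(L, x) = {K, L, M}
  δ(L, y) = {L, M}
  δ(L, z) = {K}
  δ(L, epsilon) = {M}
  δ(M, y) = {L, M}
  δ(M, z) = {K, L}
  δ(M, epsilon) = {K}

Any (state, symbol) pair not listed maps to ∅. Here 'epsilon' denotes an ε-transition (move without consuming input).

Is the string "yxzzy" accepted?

Yes

Start: ε-closure({H}) = {H, K, L, M}.
Read 'y': H→{L}, K→{K, M}, L→{L, M}, M→{L, M}; now {K, L, M}.
Read 'x': K→{H}, L→{K, L, M}, M→∅; now {H, K, L, M}.
Read 'z': H→{K}, K→{H, L}, L→{K}, M→{K, L}; union {H, K, L}; ε-closure = {H, K, L, M}.
Read 'z': H→{K}, K→{H, L}, L→{K}, M→{K, L}; union {H, K, L}; ε-closure = {H, K, L, M}.
Read 'y': H→{L}, K→{K, M}, L→{L, M}, M→{L, M}; now {K, L, M}.
The final set {K, L, M} contains the accepting state L.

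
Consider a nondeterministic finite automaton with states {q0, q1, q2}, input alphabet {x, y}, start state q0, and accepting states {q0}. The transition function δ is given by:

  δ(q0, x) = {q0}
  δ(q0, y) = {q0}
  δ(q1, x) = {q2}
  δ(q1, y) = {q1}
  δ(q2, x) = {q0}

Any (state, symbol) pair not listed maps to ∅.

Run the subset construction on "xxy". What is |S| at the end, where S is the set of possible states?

1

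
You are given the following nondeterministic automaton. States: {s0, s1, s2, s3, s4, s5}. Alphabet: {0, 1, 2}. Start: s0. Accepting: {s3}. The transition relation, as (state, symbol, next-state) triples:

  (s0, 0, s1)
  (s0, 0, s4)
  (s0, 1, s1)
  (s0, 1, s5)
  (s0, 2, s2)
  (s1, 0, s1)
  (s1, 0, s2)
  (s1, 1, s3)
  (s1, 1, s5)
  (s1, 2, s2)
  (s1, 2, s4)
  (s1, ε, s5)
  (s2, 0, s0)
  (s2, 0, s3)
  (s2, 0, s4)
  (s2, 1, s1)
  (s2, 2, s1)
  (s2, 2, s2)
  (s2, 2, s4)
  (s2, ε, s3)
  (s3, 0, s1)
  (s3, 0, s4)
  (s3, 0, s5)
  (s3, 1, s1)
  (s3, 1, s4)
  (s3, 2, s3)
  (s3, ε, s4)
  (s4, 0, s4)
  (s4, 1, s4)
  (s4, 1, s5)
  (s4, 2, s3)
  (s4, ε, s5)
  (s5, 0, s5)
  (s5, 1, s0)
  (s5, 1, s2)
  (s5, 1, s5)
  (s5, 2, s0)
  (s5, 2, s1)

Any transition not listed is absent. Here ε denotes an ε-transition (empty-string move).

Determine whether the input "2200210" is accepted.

Yes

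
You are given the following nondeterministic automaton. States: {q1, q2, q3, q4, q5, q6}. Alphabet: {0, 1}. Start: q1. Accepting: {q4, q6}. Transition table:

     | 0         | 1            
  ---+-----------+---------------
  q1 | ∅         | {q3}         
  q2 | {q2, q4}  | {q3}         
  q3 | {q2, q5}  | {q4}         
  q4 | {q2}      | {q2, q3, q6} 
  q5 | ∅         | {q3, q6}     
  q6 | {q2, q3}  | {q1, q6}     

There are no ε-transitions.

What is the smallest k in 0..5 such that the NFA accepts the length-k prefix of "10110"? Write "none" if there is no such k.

Start in {q1}.
Read '1': {q1} → {q3}.
Read '0': {q3} → {q2, q5}.
Read '1': {q2, q5} → {q3, q6}.
None of the earlier sets intersect F, but {q3, q6} does.

3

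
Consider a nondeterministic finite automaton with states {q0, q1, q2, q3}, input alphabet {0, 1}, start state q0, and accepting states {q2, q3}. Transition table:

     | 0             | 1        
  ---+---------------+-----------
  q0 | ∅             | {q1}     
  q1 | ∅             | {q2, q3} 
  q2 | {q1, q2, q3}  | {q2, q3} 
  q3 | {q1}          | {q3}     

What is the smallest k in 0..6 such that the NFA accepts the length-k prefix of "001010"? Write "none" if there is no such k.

Start in {q0}.
Read '0': q0→∅; now ∅.
The set is empty and remains empty for the remaining 5 symbols.
No reachable set along the way intersects F.

none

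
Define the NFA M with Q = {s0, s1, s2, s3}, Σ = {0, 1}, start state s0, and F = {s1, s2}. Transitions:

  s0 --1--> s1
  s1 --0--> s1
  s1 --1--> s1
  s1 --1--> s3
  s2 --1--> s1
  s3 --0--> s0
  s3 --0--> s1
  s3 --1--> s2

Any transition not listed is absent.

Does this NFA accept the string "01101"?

No

Start in {s0}.
Read '0': {s0} → ∅.
The set is empty and remains empty for the remaining 4 symbols.
The final set ∅ contains no accepting state.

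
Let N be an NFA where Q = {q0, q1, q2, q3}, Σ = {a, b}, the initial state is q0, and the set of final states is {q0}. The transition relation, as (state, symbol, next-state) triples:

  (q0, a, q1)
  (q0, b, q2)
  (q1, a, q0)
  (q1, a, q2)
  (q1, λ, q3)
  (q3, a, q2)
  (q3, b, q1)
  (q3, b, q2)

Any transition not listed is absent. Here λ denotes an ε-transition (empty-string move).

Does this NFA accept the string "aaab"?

No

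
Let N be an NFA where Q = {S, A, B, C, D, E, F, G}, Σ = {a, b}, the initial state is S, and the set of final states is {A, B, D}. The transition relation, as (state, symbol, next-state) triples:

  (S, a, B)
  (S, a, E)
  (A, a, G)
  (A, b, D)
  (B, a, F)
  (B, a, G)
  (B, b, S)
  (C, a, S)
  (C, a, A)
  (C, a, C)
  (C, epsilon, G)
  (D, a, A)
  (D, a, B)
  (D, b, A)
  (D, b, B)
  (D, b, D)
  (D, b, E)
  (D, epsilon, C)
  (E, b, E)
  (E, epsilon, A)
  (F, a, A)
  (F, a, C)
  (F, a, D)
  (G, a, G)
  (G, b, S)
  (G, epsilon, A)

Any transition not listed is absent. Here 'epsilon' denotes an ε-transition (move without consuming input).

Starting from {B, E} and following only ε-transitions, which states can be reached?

{A, B, E}

Begin with {B, E}.
ε-move E → A; add A.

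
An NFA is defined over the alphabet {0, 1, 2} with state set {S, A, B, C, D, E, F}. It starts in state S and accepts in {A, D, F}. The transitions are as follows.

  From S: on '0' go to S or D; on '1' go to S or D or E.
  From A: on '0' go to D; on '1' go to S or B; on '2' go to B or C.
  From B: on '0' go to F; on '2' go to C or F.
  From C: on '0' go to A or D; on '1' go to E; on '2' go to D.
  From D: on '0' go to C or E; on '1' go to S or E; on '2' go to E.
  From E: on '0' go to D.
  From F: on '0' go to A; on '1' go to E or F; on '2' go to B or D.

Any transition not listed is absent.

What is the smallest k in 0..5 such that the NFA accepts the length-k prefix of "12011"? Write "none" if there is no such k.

Start in {S}.
Read '1': {S} → {S, D, E}.
None of the earlier sets intersect F, but {S, D, E} does.

1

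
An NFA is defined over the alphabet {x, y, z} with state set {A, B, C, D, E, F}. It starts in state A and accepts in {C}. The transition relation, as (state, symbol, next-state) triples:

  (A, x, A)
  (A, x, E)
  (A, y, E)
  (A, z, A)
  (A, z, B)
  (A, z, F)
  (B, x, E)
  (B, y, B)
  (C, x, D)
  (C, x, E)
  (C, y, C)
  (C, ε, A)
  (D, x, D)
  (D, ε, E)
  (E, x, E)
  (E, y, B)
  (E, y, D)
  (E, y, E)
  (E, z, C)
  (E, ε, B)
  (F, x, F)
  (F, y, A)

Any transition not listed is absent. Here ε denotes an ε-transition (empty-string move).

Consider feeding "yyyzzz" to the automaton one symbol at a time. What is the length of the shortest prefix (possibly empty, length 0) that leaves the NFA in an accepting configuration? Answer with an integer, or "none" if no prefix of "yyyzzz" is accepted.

4

Start in {A}.
Read 'y': A→{E}; union {E}; ε-closure = {B, E}.
Read 'y': B→{B}, E→{B, D, E}; now {B, D, E}.
Read 'y': B→{B}, D→∅, E→{B, D, E}; now {B, D, E}.
Read 'z': B→∅, D→∅, E→{C}; union {C}; ε-closure = {A, C}.
None of the earlier sets intersect F, but {A, C} does.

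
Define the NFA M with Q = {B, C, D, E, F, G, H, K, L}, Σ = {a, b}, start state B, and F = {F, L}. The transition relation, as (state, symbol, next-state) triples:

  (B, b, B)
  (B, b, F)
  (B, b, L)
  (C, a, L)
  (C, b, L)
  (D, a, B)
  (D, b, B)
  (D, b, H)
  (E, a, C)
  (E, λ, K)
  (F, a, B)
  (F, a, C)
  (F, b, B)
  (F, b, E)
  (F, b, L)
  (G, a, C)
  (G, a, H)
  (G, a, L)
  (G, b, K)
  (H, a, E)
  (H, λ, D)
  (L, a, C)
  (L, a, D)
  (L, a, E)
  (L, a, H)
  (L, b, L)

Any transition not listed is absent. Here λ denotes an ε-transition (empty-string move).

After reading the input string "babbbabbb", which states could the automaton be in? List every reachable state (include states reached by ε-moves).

Start in {B}.
Read 'b': B→{B, F, L}; now {B, F, L}.
Read 'a': B→∅, F→{B, C}, L→{C, D, E, H}; union {B, C, D, E, H}; ε-closure = {B, C, D, E, H, K}.
Read 'b': B→{B, F, L}, C→{L}, D→{B, H}, E→∅, H→∅, K→∅; union {B, F, H, L}; ε-closure = {B, D, F, H, L}.
Read 'b': B→{B, F, L}, D→{B, H}, F→{B, E, L}, H→∅, L→{L}; union {B, E, F, H, L}; ε-closure = {B, D, E, F, H, K, L}.
Read 'b': B→{B, F, L}, D→{B, H}, E→∅, F→{B, E, L}, H→∅, K→∅, L→{L}; union {B, E, F, H, L}; ε-closure = {B, D, E, F, H, K, L}.
Read 'a': B→∅, D→{B}, E→{C}, F→{B, C}, H→{E}, K→∅, L→{C, D, E, H}; union {B, C, D, E, H}; ε-closure = {B, C, D, E, H, K}.
Read 'b': B→{B, F, L}, C→{L}, D→{B, H}, E→∅, H→∅, K→∅; union {B, F, H, L}; ε-closure = {B, D, F, H, L}.
Read 'b': B→{B, F, L}, D→{B, H}, F→{B, E, L}, H→∅, L→{L}; union {B, E, F, H, L}; ε-closure = {B, D, E, F, H, K, L}.
Read 'b': B→{B, F, L}, D→{B, H}, E→∅, F→{B, E, L}, H→∅, K→∅, L→{L}; union {B, E, F, H, L}; ε-closure = {B, D, E, F, H, K, L}.

{B, D, E, F, H, K, L}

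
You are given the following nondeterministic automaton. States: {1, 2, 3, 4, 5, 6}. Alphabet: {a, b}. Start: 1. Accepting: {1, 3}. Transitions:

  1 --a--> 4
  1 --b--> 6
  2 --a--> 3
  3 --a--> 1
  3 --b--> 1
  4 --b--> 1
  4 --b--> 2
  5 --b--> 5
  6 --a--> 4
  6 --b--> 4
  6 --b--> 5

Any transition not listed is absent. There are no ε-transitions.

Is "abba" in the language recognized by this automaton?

No

Start in {1}.
Read 'a': {1} → {4}.
Read 'b': {4} → {1, 2}.
Read 'b': {1, 2} → {6}.
Read 'a': {6} → {4}.
The final set {4} contains no accepting state.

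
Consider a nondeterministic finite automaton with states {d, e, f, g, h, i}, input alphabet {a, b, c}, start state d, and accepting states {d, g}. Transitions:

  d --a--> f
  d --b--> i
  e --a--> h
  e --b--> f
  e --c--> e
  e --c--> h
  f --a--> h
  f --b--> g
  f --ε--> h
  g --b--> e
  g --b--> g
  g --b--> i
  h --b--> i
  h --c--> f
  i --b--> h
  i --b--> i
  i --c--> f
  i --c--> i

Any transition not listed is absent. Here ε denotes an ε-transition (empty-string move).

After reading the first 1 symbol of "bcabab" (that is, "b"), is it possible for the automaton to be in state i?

Start in {d}.
Read 'b': {d} → {i}.
State i is in {i}.

Yes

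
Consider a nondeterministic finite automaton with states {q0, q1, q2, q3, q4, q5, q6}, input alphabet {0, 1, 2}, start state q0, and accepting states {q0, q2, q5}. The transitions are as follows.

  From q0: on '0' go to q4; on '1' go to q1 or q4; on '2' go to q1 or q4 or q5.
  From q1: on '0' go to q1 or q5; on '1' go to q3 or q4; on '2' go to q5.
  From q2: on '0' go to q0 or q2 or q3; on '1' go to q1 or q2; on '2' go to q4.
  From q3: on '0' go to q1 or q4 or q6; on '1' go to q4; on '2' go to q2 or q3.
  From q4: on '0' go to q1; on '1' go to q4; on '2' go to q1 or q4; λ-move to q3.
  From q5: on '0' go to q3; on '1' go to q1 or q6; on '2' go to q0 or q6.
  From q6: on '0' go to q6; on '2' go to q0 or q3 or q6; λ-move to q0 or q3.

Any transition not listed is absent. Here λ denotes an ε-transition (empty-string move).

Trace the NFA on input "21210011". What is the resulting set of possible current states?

Start in {q0}.
Read '2': q0→{q1, q4, q5}; union {q1, q4, q5}; ε-closure = {q1, q3, q4, q5}.
Read '1': q1→{q3, q4}, q3→{q4}, q4→{q4}, q5→{q1, q6}; union {q1, q3, q4, q6}; ε-closure = {q0, q1, q3, q4, q6}.
Read '2': q0→{q1, q4, q5}, q1→{q5}, q3→{q2, q3}, q4→{q1, q4}, q6→{q0, q3, q6}; now {q0, q1, q2, q3, q4, q5, q6}.
Read '1': q0→{q1, q4}, q1→{q3, q4}, q2→{q1, q2}, q3→{q4}, q4→{q4}, q5→{q1, q6}, q6→∅; union {q1, q2, q3, q4, q6}; ε-closure = {q0, q1, q2, q3, q4, q6}.
Read '0': q0→{q4}, q1→{q1, q5}, q2→{q0, q2, q3}, q3→{q1, q4, q6}, q4→{q1}, q6→{q6}; now {q0, q1, q2, q3, q4, q5, q6}.
Read '0': q0→{q4}, q1→{q1, q5}, q2→{q0, q2, q3}, q3→{q1, q4, q6}, q4→{q1}, q5→{q3}, q6→{q6}; now {q0, q1, q2, q3, q4, q5, q6}.
Read '1': q0→{q1, q4}, q1→{q3, q4}, q2→{q1, q2}, q3→{q4}, q4→{q4}, q5→{q1, q6}, q6→∅; union {q1, q2, q3, q4, q6}; ε-closure = {q0, q1, q2, q3, q4, q6}.
Read '1': q0→{q1, q4}, q1→{q3, q4}, q2→{q1, q2}, q3→{q4}, q4→{q4}, q6→∅; now {q1, q2, q3, q4}.

{q1, q2, q3, q4}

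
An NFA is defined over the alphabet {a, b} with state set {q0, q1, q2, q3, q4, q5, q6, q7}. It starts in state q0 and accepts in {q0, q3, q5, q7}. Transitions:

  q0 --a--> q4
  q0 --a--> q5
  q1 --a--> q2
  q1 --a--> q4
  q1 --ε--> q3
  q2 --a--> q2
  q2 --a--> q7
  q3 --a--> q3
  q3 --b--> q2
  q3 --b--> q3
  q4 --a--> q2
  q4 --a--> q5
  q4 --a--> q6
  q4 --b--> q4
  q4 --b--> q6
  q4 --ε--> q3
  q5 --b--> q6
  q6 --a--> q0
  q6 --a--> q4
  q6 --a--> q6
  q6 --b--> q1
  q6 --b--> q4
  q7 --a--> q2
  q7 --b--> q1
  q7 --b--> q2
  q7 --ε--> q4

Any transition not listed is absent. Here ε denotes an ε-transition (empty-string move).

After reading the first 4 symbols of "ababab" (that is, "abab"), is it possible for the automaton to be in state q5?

Start in {q0}.
Read 'a': q0→{q4, q5}; union {q4, q5}; ε-closure = {q3, q4, q5}.
Read 'b': q3→{q2, q3}, q4→{q4, q6}, q5→{q6}; now {q2, q3, q4, q6}.
Read 'a': q2→{q2, q7}, q3→{q3}, q4→{q2, q5, q6}, q6→{q0, q4, q6}; now {q0, q2, q3, q4, q5, q6, q7}.
Read 'b': q0→∅, q2→∅, q3→{q2, q3}, q4→{q4, q6}, q5→{q6}, q6→{q1, q4}, q7→{q1, q2}; now {q1, q2, q3, q4, q6}.
State q5 is not in {q1, q2, q3, q4, q6}.

No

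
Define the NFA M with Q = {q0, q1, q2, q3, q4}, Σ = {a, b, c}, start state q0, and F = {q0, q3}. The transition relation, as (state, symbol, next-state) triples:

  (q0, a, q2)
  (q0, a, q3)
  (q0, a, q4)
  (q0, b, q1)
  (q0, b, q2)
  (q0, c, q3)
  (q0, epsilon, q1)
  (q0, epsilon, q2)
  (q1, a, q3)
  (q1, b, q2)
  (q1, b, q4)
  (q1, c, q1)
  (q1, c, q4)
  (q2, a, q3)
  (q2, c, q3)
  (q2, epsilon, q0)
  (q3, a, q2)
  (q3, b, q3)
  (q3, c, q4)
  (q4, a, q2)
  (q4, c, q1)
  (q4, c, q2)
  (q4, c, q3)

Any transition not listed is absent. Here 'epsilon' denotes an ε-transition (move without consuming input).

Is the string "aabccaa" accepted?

Yes

Start: ε-closure({q0}) = {q0, q1, q2}.
Read 'a': q0→{q2, q3, q4}, q1→{q3}, q2→{q3}; union {q2, q3, q4}; ε-closure = {q0, q1, q2, q3, q4}.
Read 'a': q0→{q2, q3, q4}, q1→{q3}, q2→{q3}, q3→{q2}, q4→{q2}; union {q2, q3, q4}; ε-closure = {q0, q1, q2, q3, q4}.
Read 'b': q0→{q1, q2}, q1→{q2, q4}, q2→∅, q3→{q3}, q4→∅; union {q1, q2, q3, q4}; ε-closure = {q0, q1, q2, q3, q4}.
Read 'c': q0→{q3}, q1→{q1, q4}, q2→{q3}, q3→{q4}, q4→{q1, q2, q3}; union {q1, q2, q3, q4}; ε-closure = {q0, q1, q2, q3, q4}.
Read 'c': q0→{q3}, q1→{q1, q4}, q2→{q3}, q3→{q4}, q4→{q1, q2, q3}; union {q1, q2, q3, q4}; ε-closure = {q0, q1, q2, q3, q4}.
Read 'a': q0→{q2, q3, q4}, q1→{q3}, q2→{q3}, q3→{q2}, q4→{q2}; union {q2, q3, q4}; ε-closure = {q0, q1, q2, q3, q4}.
Read 'a': q0→{q2, q3, q4}, q1→{q3}, q2→{q3}, q3→{q2}, q4→{q2}; union {q2, q3, q4}; ε-closure = {q0, q1, q2, q3, q4}.
The final set {q0, q1, q2, q3, q4} contains the accepting states q0, q3.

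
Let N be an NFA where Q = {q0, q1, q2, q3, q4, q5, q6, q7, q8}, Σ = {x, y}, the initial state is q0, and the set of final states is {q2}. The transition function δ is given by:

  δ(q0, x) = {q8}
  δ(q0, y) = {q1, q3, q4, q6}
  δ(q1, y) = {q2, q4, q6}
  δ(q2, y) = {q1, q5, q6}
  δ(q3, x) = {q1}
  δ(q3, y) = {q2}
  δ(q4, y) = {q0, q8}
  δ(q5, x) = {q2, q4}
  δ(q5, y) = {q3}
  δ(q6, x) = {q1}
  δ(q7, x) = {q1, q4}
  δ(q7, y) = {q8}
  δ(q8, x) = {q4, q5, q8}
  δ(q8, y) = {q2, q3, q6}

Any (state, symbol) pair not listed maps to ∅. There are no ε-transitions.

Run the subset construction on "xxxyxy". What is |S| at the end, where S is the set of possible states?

8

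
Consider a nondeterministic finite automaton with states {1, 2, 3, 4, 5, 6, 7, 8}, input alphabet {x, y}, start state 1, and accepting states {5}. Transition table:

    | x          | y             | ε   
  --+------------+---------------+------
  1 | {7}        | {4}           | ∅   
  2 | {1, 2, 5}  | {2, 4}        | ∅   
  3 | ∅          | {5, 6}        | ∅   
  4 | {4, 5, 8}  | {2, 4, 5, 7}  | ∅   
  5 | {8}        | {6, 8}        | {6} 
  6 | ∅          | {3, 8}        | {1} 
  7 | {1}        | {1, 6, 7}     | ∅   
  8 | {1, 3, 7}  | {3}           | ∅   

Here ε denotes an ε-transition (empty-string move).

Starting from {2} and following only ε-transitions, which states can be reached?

Begin with {2}.
No ε-moves leave this set, so the closure equals the set itself.

{2}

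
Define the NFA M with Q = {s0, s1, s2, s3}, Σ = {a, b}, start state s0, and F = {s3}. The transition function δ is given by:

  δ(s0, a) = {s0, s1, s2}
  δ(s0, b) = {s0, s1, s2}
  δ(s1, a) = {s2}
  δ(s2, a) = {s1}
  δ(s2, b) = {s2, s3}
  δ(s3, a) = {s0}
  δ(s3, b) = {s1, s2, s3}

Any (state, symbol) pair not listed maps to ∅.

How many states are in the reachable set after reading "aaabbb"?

4

Start in {s0}.
Read 'a': {s0} → {s0, s1, s2}.
Read 'a': {s0, s1, s2} → {s0, s1, s2}.
Read 'a': {s0, s1, s2} → {s0, s1, s2}.
Read 'b': {s0, s1, s2} → {s0, s1, s2, s3}.
Read 'b': {s0, s1, s2, s3} → {s0, s1, s2, s3}.
Read 'b': {s0, s1, s2, s3} → {s0, s1, s2, s3}.
That set has 4 states.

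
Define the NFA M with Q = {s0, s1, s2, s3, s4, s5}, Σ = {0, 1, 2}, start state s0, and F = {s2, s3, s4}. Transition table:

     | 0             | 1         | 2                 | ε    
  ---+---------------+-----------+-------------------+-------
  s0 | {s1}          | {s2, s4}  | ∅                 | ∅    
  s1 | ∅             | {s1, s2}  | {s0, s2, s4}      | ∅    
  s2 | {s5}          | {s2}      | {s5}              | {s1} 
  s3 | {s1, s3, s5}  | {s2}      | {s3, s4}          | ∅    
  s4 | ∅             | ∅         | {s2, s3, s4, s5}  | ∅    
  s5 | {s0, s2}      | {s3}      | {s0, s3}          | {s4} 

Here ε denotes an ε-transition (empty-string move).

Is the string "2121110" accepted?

No

Start in {s0}.
Read '2': s0→∅; now ∅.
The set is empty and remains empty for the remaining 6 symbols.
The final set ∅ contains no accepting state.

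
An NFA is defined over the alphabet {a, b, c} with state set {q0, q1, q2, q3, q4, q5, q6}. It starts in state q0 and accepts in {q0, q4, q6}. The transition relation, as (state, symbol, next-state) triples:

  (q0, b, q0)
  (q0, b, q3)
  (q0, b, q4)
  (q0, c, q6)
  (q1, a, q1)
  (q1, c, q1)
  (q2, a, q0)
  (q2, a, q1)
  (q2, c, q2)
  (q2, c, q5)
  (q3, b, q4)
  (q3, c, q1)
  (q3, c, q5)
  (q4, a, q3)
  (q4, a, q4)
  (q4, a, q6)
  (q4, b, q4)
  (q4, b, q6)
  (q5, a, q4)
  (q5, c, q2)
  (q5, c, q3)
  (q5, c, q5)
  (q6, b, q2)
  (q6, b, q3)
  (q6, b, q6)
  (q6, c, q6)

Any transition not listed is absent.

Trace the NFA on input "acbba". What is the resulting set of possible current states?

∅

Start in {q0}.
Read 'a': q0→∅; now ∅.
The set is empty and remains empty for the remaining 4 symbols.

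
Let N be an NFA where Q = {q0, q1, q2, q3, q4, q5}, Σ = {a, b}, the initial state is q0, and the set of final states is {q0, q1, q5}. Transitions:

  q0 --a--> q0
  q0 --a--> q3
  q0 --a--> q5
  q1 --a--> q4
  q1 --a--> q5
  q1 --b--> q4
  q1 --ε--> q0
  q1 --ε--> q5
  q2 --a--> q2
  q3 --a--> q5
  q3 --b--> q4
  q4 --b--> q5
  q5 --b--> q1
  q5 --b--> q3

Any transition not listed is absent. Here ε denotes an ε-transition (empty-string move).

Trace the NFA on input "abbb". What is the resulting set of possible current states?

Start in {q0}.
Read 'a': {q0} → {q0, q3, q5}.
Read 'b': {q0, q3, q5} → {q0, q1, q3, q4, q5}.
Read 'b': {q0, q1, q3, q4, q5} → {q0, q1, q3, q4, q5}.
Read 'b': {q0, q1, q3, q4, q5} → {q0, q1, q3, q4, q5}.

{q0, q1, q3, q4, q5}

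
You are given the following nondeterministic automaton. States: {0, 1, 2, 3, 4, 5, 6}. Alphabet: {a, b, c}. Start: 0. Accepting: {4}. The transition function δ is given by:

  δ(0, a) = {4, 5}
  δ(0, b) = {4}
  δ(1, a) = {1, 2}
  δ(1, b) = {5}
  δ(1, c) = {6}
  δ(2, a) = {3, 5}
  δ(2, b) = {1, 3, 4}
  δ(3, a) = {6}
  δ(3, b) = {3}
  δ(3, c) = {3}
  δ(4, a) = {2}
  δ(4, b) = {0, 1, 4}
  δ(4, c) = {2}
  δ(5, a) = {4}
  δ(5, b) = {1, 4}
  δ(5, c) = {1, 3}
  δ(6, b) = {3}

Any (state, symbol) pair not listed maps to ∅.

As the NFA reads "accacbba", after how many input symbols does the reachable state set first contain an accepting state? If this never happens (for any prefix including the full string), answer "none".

Start in {0}.
Read 'a': 0→{4, 5}; now {4, 5}.
None of the earlier sets intersect F, but {4, 5} does.

1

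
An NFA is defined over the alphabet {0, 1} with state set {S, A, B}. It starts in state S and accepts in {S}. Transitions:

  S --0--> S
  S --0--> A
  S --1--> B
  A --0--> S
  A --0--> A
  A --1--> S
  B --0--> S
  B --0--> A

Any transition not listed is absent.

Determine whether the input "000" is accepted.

Start in {S}.
Read '0': S→{S, A}; now {S, A}.
Read '0': S→{S, A}, A→{S, A}; now {S, A}.
Read '0': S→{S, A}, A→{S, A}; now {S, A}.
The final set {S, A} contains the accepting state S.

Yes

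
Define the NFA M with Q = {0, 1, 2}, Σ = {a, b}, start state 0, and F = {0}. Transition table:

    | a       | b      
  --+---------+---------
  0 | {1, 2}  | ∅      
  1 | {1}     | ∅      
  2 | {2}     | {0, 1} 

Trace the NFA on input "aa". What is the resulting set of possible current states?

Start in {0}.
Read 'a': {0} → {1, 2}.
Read 'a': {1, 2} → {1, 2}.

{1, 2}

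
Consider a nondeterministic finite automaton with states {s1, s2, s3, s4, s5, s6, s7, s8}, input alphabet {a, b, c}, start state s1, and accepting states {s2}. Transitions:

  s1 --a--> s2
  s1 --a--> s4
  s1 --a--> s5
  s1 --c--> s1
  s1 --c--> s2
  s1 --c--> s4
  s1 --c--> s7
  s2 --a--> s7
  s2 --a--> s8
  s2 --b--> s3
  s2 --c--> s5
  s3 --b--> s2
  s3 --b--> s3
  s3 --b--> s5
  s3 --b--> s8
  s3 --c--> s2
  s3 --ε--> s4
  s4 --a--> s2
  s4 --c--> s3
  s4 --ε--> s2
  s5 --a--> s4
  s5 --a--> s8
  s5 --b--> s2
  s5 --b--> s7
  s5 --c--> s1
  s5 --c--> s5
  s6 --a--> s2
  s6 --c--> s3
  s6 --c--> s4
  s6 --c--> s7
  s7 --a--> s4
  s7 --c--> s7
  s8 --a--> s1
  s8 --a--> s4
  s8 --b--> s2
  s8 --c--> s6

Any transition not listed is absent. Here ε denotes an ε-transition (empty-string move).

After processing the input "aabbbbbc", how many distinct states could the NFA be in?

7

Start in {s1}.
Read 'a': {s1} → {s2, s4, s5}.
Read 'a': {s2, s4, s5} → {s2, s4, s7, s8}.
Read 'b': {s2, s4, s7, s8} → {s2, s3, s4}.
Read 'b': {s2, s3, s4} → {s2, s3, s4, s5, s8}.
Read 'b': {s2, s3, s4, s5, s8} → {s2, s3, s4, s5, s7, s8}.
Read 'b': {s2, s3, s4, s5, s7, s8} → {s2, s3, s4, s5, s7, s8}.
Read 'b': {s2, s3, s4, s5, s7, s8} → {s2, s3, s4, s5, s7, s8}.
Read 'c': {s2, s3, s4, s5, s7, s8} → {s1, s2, s3, s4, s5, s6, s7}.
That set has 7 states.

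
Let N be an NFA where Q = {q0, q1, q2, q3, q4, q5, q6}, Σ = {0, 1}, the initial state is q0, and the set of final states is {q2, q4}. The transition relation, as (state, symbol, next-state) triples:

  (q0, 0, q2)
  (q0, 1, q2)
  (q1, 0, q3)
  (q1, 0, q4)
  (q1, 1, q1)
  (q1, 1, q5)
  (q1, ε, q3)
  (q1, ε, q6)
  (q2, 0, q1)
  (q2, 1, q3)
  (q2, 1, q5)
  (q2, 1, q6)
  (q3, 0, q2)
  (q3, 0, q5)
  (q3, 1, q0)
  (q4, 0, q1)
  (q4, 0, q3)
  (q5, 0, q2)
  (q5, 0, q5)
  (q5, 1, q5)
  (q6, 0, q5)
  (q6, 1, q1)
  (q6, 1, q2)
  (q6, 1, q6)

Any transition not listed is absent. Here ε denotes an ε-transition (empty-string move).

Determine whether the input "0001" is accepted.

No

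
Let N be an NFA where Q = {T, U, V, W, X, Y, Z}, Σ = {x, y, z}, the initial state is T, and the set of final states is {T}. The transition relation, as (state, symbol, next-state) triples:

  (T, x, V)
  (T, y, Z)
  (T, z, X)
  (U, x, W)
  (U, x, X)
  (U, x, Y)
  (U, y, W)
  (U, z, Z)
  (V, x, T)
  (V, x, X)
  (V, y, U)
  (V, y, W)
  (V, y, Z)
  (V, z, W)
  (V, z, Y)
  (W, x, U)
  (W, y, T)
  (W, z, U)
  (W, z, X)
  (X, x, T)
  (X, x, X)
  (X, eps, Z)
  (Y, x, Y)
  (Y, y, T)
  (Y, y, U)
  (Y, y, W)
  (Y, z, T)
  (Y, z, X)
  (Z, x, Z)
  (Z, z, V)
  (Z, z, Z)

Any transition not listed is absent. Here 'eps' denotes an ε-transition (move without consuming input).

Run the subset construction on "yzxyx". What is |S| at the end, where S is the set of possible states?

1

Start in {T}.
Read 'y': T→{Z}; now {Z}.
Read 'z': Z→{V, Z}; now {V, Z}.
Read 'x': V→{T, X}, Z→{Z}; now {T, X, Z}.
Read 'y': T→{Z}, X→∅, Z→∅; now {Z}.
Read 'x': Z→{Z}; now {Z}.
That set has 1 state.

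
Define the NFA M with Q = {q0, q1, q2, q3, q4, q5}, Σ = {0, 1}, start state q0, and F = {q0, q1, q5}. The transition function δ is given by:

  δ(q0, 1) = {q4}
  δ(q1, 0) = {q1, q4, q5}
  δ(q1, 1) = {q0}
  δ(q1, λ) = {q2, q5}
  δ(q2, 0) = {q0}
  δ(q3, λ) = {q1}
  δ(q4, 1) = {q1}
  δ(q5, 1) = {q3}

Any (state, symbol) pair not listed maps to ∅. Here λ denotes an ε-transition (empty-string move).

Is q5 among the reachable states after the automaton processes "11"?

Yes

Start in {q0}.
Read '1': q0→{q4}; now {q4}.
Read '1': q4→{q1}; union {q1}; ε-closure = {q1, q2, q5}.
State q5 is in {q1, q2, q5}.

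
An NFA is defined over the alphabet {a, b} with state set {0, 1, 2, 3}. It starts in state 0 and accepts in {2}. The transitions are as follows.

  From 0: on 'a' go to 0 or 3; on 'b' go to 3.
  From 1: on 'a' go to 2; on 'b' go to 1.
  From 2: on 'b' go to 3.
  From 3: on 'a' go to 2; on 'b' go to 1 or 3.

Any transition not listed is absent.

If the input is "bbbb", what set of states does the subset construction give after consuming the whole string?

{1, 3}

Start in {0}.
Read 'b': 0→{3}; now {3}.
Read 'b': 3→{1, 3}; now {1, 3}.
Read 'b': 1→{1}, 3→{1, 3}; now {1, 3}.
Read 'b': 1→{1}, 3→{1, 3}; now {1, 3}.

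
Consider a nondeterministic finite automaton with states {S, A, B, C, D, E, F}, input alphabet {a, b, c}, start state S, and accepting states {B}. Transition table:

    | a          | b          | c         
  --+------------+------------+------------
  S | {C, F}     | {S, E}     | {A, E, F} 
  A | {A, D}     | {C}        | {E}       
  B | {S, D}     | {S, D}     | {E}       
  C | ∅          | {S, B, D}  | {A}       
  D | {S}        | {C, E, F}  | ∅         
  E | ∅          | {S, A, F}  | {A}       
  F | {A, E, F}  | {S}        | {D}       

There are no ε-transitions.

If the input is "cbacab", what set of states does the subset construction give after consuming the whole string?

{S, C, E, F}

Start in {S}.
Read 'c': S→{A, E, F}; now {A, E, F}.
Read 'b': A→{C}, E→{S, A, F}, F→{S}; now {S, A, C, F}.
Read 'a': S→{C, F}, A→{A, D}, C→∅, F→{A, E, F}; now {A, C, D, E, F}.
Read 'c': A→{E}, C→{A}, D→∅, E→{A}, F→{D}; now {A, D, E}.
Read 'a': A→{A, D}, D→{S}, E→∅; now {S, A, D}.
Read 'b': S→{S, E}, A→{C}, D→{C, E, F}; now {S, C, E, F}.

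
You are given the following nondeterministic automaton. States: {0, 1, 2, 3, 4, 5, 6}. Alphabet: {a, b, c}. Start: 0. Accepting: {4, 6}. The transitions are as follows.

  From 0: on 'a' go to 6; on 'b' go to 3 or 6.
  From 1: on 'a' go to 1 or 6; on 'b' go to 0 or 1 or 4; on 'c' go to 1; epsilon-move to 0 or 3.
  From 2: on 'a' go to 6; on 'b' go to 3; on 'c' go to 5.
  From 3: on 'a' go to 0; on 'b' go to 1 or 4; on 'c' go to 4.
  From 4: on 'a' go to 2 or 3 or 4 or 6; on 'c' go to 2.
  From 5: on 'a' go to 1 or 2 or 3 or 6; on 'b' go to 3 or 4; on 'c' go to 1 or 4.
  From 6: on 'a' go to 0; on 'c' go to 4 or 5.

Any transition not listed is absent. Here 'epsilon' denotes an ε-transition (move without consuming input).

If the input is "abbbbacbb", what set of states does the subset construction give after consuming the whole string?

∅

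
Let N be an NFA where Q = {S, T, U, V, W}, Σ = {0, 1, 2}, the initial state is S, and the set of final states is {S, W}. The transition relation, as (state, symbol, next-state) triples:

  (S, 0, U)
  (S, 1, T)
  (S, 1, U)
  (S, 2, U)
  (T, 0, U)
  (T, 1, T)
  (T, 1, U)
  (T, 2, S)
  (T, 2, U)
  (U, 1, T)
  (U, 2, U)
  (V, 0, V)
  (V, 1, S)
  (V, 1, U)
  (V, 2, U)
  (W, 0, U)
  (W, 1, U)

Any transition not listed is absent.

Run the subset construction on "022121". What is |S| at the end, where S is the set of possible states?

Start in {S}.
Read '0': S→{U}; now {U}.
Read '2': U→{U}; now {U}.
Read '2': U→{U}; now {U}.
Read '1': U→{T}; now {T}.
Read '2': T→{S, U}; now {S, U}.
Read '1': S→{T, U}, U→{T}; now {T, U}.
That set has 2 states.

2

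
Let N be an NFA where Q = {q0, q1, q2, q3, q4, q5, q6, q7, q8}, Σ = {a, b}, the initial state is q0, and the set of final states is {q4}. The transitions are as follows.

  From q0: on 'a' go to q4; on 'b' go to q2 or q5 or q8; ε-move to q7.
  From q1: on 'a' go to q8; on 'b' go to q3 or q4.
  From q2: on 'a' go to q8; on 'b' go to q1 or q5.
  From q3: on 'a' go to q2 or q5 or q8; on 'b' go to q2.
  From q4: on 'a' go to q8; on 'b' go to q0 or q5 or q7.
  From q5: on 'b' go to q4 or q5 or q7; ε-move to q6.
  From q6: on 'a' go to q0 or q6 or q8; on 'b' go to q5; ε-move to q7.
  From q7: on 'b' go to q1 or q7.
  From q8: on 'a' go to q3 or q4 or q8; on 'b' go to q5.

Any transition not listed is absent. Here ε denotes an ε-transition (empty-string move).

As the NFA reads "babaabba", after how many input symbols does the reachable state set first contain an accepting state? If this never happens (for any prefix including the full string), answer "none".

Start: ε-closure({q0}) = {q0, q7}.
Read 'b': q0→{q2, q5, q8}, q7→{q1, q7}; union {q1, q2, q5, q7, q8}; ε-closure = {q1, q2, q5, q6, q7, q8}.
Read 'a': q1→{q8}, q2→{q8}, q5→∅, q6→{q0, q6, q8}, q7→∅, q8→{q3, q4, q8}; union {q0, q3, q4, q6, q8}; ε-closure = {q0, q3, q4, q6, q7, q8}.
None of the earlier sets intersect F, but {q0, q3, q4, q6, q7, q8} does.

2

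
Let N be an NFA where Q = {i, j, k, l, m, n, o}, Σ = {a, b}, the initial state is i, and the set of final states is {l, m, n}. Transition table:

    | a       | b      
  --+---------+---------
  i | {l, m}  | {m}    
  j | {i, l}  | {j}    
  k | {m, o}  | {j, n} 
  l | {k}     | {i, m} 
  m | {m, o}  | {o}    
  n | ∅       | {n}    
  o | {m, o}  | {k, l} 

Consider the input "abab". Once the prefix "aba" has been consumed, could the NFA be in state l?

Start in {i}.
Read 'a': {i} → {l, m}.
Read 'b': {l, m} → {i, m, o}.
Read 'a': {i, m, o} → {l, m, o}.
State l is in {l, m, o}.

Yes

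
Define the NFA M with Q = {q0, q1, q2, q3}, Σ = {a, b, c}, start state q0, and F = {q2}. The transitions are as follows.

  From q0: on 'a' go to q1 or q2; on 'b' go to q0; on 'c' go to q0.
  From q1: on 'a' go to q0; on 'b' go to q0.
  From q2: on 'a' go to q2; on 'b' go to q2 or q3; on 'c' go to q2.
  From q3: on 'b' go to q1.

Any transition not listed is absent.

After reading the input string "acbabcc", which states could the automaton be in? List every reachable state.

Start in {q0}.
Read 'a': {q0} → {q1, q2}.
Read 'c': {q1, q2} → {q2}.
Read 'b': {q2} → {q2, q3}.
Read 'a': {q2, q3} → {q2}.
Read 'b': {q2} → {q2, q3}.
Read 'c': {q2, q3} → {q2}.
Read 'c': {q2} → {q2}.

{q2}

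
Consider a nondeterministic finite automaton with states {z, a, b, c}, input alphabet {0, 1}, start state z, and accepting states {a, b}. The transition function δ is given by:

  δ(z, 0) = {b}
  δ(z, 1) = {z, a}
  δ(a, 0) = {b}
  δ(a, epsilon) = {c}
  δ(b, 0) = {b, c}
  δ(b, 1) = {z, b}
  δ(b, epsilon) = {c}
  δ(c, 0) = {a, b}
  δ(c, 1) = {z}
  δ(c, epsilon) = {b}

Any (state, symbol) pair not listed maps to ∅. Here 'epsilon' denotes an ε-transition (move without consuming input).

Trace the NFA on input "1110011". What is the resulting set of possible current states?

{z, a, b, c}

Start in {z}.
Read '1': z→{z, a}; union {z, a}; ε-closure = {z, a, b, c}.
Read '1': z→{z, a}, a→∅, b→{z, b}, c→{z}; union {z, a, b}; ε-closure = {z, a, b, c}.
Read '1': z→{z, a}, a→∅, b→{z, b}, c→{z}; union {z, a, b}; ε-closure = {z, a, b, c}.
Read '0': z→{b}, a→{b}, b→{b, c}, c→{a, b}; now {a, b, c}.
Read '0': a→{b}, b→{b, c}, c→{a, b}; now {a, b, c}.
Read '1': a→∅, b→{z, b}, c→{z}; union {z, b}; ε-closure = {z, b, c}.
Read '1': z→{z, a}, b→{z, b}, c→{z}; union {z, a, b}; ε-closure = {z, a, b, c}.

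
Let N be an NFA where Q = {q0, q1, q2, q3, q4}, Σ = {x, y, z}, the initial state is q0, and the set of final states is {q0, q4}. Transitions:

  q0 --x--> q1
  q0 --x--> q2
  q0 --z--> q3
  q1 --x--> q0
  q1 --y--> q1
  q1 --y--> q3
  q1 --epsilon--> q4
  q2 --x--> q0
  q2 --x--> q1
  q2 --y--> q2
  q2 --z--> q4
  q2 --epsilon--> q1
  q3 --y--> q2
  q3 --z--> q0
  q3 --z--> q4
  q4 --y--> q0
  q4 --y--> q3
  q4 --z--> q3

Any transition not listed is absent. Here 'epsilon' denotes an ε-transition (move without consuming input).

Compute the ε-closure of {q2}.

Begin with {q2}.
ε-move q2 → q1; add q1.
ε-move q1 → q4; add q4.

{q1, q2, q4}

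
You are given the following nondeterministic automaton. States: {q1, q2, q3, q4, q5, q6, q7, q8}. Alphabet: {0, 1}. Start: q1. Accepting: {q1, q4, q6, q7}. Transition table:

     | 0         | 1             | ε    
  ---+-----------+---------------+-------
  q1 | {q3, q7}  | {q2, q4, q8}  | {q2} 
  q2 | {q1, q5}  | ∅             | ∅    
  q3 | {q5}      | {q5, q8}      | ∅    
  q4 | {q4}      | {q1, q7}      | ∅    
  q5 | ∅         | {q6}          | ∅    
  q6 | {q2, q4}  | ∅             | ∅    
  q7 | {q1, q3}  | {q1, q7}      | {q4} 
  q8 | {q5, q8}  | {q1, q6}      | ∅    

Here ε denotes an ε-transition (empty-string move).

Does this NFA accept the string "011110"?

Yes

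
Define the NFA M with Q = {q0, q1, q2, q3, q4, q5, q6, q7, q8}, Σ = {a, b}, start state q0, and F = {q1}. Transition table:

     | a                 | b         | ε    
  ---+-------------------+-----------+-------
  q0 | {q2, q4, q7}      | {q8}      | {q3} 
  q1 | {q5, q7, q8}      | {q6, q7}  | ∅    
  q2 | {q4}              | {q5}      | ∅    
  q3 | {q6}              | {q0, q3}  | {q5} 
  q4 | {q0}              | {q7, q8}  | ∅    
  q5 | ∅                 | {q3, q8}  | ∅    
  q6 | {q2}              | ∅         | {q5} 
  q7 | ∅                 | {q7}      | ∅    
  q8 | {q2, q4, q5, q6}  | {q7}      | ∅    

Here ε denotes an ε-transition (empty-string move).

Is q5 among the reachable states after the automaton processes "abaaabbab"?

Start: ε-closure({q0}) = {q0, q3, q5}.
Read 'a': {q0, q3, q5} → {q2, q4, q5, q6, q7}.
Read 'b': {q2, q4, q5, q6, q7} → {q3, q5, q7, q8}.
Read 'a': {q3, q5, q7, q8} → {q2, q4, q5, q6}.
Read 'a': {q2, q4, q5, q6} → {q0, q2, q3, q4, q5}.
Read 'a': {q0, q2, q3, q4, q5} → {q0, q2, q3, q4, q5, q6, q7}.
Read 'b': {q0, q2, q3, q4, q5, q6, q7} → {q0, q3, q5, q7, q8}.
Read 'b': {q0, q3, q5, q7, q8} → {q0, q3, q5, q7, q8}.
Read 'a': {q0, q3, q5, q7, q8} → {q2, q4, q5, q6, q7}.
Read 'b': {q2, q4, q5, q6, q7} → {q3, q5, q7, q8}.
State q5 is in {q3, q5, q7, q8}.

Yes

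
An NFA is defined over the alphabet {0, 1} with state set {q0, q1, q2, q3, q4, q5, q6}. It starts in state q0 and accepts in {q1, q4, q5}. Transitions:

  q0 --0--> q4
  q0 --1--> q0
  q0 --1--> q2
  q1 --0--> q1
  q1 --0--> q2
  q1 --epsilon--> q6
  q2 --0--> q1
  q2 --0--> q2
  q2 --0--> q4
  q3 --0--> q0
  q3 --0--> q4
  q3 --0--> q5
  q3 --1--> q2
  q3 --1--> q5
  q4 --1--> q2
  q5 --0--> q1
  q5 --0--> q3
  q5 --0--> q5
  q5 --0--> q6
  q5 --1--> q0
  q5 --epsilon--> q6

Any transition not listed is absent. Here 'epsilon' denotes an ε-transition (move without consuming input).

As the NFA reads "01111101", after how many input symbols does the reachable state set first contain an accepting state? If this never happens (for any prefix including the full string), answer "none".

1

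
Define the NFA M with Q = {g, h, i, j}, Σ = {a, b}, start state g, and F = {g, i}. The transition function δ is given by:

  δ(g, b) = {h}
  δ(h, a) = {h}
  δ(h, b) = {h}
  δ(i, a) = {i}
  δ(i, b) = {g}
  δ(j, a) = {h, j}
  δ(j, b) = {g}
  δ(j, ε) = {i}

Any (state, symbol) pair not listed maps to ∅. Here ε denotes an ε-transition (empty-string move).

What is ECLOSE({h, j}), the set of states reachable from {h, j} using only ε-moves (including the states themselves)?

Begin with {h, j}.
ε-move j → i; add i.

{h, i, j}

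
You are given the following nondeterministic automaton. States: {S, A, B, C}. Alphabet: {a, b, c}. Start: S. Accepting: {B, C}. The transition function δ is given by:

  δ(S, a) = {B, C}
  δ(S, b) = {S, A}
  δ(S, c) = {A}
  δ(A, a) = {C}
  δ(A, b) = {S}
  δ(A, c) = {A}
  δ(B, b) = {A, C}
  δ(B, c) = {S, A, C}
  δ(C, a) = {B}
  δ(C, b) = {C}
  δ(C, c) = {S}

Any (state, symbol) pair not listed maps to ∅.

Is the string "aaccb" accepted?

No

Start in {S}.
Read 'a': S→{B, C}; now {B, C}.
Read 'a': B→∅, C→{B}; now {B}.
Read 'c': B→{S, A, C}; now {S, A, C}.
Read 'c': S→{A}, A→{A}, C→{S}; now {S, A}.
Read 'b': S→{S, A}, A→{S}; now {S, A}.
The final set {S, A} contains no accepting state.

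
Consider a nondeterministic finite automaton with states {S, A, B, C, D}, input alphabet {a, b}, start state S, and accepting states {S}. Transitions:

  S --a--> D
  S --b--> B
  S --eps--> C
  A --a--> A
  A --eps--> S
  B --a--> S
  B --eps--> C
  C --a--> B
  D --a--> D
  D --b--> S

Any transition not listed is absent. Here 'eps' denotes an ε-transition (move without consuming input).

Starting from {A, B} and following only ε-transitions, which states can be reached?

{S, A, B, C}

Begin with {A, B}.
ε-move A → S; add S.
ε-move S → C; add C.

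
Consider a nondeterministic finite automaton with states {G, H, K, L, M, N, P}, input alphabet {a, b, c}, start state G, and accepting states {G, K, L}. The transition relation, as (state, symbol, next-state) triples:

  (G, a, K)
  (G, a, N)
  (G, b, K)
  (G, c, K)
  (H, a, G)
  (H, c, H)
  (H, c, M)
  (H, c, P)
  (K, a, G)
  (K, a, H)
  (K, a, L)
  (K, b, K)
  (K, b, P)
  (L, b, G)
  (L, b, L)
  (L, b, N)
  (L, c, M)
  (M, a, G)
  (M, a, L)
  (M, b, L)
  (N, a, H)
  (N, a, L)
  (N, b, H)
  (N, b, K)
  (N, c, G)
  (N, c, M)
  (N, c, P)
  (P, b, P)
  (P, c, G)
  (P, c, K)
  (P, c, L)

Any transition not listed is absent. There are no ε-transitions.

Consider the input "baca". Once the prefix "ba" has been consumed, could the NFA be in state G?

Yes

Start in {G}.
Read 'b': G→{K}; now {K}.
Read 'a': K→{G, H, L}; now {G, H, L}.
State G is in {G, H, L}.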